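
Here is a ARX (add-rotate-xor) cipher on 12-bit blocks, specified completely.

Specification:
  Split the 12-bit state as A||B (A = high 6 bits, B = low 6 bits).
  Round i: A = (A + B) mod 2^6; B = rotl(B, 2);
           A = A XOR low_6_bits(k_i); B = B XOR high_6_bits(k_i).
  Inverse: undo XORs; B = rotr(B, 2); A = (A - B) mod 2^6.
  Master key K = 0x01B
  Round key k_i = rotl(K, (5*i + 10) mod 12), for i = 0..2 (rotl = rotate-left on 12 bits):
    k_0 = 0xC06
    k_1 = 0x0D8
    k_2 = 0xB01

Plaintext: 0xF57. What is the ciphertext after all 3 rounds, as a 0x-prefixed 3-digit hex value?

s_0 = plaintext = 0xF57
s_1 = Round(s_0, k_0) = 0x4AD
s_2 = Round(s_1, k_1) = 0x9F5
s_3 = Round(s_2, k_2) = 0x77B

0x77B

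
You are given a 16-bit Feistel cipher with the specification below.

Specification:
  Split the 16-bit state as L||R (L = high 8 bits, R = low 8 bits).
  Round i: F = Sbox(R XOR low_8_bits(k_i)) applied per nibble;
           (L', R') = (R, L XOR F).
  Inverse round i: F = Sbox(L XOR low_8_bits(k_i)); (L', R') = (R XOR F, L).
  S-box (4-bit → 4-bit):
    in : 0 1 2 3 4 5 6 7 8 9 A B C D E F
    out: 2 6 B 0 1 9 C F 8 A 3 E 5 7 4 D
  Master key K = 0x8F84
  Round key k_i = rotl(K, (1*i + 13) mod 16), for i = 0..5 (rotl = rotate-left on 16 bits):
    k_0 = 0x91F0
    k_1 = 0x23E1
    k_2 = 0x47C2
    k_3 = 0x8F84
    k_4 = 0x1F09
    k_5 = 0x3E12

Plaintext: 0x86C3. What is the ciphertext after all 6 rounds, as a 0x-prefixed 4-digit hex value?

0x7853

s_0 = plaintext = 0x86C3
s_1 = Round(s_0, k_0) = 0xC386
s_2 = Round(s_1, k_1) = 0x860C
s_3 = Round(s_2, k_2) = 0x0CD2
s_4 = Round(s_3, k_3) = 0xD290
s_5 = Round(s_4, k_4) = 0x9078
s_6 = Round(s_5, k_5) = 0x7853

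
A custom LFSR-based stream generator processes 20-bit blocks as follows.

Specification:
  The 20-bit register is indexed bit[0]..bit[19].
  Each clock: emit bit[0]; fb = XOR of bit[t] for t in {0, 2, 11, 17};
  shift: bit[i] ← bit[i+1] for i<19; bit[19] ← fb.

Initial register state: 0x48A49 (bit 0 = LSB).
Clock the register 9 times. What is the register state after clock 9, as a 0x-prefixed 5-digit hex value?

0x04245

reg_0 = 0x48A49
clock 1: out=1, reg = 0x24524
clock 2: out=0, reg = 0x12292
clock 3: out=0, reg = 0x09149
clock 4: out=1, reg = 0x848A4
clock 5: out=0, reg = 0x42452
clock 6: out=0, reg = 0x21229
clock 7: out=1, reg = 0x10914
clock 8: out=0, reg = 0x0848A
clock 9: out=0, reg = 0x04245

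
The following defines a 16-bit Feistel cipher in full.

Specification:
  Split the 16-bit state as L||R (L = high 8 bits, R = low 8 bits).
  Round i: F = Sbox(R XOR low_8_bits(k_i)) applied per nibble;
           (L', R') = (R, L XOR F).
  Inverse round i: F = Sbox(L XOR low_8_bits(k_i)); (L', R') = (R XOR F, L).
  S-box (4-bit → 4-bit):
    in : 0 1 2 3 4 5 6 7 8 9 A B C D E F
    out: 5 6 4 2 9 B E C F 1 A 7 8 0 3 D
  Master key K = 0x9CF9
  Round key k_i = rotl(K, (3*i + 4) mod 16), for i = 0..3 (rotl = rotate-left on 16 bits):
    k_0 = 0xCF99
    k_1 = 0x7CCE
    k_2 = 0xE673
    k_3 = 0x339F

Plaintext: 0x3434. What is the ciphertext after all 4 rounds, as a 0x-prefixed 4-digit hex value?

0x4489

s_0 = plaintext = 0x3434
s_1 = Round(s_0, k_0) = 0x3494
s_2 = Round(s_1, k_1) = 0x948E
s_3 = Round(s_2, k_2) = 0x8E44
s_4 = Round(s_3, k_3) = 0x4489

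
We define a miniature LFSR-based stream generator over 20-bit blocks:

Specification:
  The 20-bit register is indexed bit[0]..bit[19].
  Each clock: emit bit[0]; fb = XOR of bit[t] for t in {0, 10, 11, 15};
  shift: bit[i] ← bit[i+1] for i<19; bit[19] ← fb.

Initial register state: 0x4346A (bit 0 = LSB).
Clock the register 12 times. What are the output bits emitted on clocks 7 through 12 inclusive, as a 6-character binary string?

100010

reg_0 = 0x4346A
clock 1: out=0, reg = 0xA1A35
clock 2: out=1, reg = 0x50D1A
clock 3: out=0, reg = 0x2868D
clock 4: out=1, reg = 0x94346
clock 5: out=0, reg = 0x4A1A3
clock 6: out=1, reg = 0x250D1
clock 7: out=1, reg = 0x92868
clock 8: out=0, reg = 0xC9434
clock 9: out=0, reg = 0x64A1A
clock 10: out=0, reg = 0xB250D
clock 11: out=1, reg = 0x59286
clock 12: out=0, reg = 0xAC943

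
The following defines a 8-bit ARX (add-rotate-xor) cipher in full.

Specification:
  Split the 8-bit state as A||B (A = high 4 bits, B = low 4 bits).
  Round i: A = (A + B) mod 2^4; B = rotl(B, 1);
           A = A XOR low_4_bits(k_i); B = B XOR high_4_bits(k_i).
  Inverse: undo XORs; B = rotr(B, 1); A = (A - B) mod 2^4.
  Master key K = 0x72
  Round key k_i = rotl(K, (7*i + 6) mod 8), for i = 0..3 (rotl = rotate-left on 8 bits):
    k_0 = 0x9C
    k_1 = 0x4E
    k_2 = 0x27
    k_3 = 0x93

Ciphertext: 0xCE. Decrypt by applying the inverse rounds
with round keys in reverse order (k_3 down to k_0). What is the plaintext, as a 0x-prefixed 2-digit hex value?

0xBE

s_0 = ciphertext = 0xCE
s_1 = InvRound(s_0, k_3) = 0x4B
s_2 = InvRound(s_1, k_2) = 0x7C
s_3 = InvRound(s_2, k_1) = 0x54
s_4 = InvRound(s_3, k_0) = 0xBE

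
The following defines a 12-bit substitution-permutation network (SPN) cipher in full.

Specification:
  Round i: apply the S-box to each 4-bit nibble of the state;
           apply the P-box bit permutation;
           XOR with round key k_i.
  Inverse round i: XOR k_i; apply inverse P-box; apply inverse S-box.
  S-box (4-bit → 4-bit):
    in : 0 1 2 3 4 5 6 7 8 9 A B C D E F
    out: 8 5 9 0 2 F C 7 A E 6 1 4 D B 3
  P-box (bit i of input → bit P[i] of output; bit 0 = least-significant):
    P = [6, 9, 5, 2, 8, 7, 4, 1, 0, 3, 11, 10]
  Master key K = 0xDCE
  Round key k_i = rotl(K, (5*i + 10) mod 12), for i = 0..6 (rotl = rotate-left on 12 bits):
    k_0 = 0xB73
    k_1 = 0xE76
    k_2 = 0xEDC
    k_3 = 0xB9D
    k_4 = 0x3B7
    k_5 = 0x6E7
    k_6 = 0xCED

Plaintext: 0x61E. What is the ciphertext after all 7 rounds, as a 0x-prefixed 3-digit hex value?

0x589

s_0 = plaintext = 0x61E
s_1 = Round(s_0, k_0) = 0x427
s_2 = Round(s_1, k_1) = 0xD1C
s_3 = Round(s_2, k_2) = 0x3ED
s_4 = Round(s_3, k_3) = 0xA7B
s_5 = Round(s_4, k_4) = 0xA6F
s_6 = Round(s_5, k_5) = 0xCBD
s_7 = Round(s_6, k_6) = 0x589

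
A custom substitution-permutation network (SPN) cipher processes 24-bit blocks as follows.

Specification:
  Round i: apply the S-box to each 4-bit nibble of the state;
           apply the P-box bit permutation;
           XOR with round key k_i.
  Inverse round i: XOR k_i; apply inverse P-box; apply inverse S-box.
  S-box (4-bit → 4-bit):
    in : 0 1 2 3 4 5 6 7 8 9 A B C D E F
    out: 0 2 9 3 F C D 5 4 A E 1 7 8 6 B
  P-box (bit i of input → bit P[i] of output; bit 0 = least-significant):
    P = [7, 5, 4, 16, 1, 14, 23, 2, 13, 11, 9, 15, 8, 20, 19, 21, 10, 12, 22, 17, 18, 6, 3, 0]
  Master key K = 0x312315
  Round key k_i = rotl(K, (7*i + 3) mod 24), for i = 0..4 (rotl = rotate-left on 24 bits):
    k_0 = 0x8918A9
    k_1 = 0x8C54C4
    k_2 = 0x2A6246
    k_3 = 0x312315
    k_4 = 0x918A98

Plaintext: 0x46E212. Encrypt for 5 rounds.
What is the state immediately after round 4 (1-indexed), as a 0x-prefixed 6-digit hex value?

s_0 = plaintext = 0x46E212
s_1 = Round(s_0, k_0) = 0xD6FC60
s_2 = Round(s_1, k_1) = 0x7E7BC3
s_3 = Round(s_2, k_2) = 0xE613EC
s_4 = Round(s_3, k_3) = 0xE34FED
s_5 = Round(s_4, k_4) = 0x2877D0

0xE34FED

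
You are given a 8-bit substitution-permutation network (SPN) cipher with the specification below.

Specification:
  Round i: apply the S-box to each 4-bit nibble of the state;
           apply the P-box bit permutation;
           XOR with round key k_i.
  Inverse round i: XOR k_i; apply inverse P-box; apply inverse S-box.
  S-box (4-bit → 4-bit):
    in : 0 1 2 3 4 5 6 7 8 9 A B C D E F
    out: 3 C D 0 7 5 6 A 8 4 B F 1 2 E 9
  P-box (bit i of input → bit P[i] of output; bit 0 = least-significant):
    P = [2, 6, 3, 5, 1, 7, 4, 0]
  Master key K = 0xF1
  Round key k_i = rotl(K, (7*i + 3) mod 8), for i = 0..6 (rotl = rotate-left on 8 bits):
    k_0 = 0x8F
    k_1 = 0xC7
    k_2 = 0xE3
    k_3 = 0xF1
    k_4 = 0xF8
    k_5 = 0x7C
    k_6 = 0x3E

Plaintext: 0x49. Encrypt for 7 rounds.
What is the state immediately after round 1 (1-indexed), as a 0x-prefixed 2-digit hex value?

s_0 = plaintext = 0x49
s_1 = Round(s_0, k_0) = 0x15
s_2 = Round(s_1, k_1) = 0xDA
s_3 = Round(s_2, k_2) = 0x07
s_4 = Round(s_3, k_3) = 0x13
s_5 = Round(s_4, k_4) = 0xE9
s_6 = Round(s_5, k_5) = 0xE5
s_7 = Round(s_6, k_6) = 0xA3

0x15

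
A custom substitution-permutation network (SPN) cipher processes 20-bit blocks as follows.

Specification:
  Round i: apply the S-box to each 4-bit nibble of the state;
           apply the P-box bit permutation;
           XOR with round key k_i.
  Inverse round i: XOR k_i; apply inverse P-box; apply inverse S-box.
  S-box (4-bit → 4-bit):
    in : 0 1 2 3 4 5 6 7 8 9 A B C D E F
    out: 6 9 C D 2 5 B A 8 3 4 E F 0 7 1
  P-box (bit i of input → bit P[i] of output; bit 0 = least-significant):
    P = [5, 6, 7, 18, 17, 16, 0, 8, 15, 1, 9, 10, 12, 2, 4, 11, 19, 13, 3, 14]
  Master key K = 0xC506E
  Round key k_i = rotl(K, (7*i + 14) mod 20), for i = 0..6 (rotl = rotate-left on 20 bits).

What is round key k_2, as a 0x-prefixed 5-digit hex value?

0x06EC5

K = 0xC506E
k_0 = rotl(K, (7*0+14) mod 20) = rotl(K, 14) = 0xBB141
k_1 = rotl(K, (7*1+14) mod 20) = rotl(K, 1) = 0x8A0DD
k_2 = rotl(K, (7*2+14) mod 20) = rotl(K, 8) = 0x06EC5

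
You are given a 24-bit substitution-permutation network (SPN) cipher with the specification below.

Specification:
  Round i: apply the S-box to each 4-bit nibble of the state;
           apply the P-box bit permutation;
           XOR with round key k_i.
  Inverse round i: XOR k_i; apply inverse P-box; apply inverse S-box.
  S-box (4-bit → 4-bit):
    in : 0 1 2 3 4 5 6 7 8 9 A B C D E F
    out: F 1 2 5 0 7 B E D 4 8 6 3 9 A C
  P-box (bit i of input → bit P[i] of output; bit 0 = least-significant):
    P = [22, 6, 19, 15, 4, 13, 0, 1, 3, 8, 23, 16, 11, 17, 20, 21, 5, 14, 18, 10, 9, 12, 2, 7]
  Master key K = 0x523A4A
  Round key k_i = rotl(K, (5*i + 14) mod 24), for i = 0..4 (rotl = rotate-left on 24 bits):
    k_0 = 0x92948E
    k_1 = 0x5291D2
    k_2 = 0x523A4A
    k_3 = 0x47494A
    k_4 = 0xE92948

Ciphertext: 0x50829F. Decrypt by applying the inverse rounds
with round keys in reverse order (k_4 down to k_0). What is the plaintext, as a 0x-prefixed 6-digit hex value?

s_0 = ciphertext = 0x50829F
s_1 = InvRound(s_0, k_4) = 0x848707
s_2 = InvRound(s_1, k_3) = 0x3EC896
s_3 = InvRound(s_2, k_2) = 0x0BA1C0
s_4 = InvRound(s_3, k_1) = 0x249A63
s_5 = InvRound(s_4, k_0) = 0x880392

0x880392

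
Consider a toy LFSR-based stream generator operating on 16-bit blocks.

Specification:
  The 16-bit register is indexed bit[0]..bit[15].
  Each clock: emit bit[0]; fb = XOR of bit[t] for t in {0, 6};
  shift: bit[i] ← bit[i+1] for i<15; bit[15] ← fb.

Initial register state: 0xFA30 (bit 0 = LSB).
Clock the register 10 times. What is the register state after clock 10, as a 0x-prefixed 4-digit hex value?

reg_0 = 0xFA30
clock 1: out=0, reg = 0x7D18
clock 2: out=0, reg = 0x3E8C
clock 3: out=0, reg = 0x1F46
clock 4: out=0, reg = 0x8FA3
clock 5: out=1, reg = 0xC7D1
clock 6: out=1, reg = 0x63E8
clock 7: out=0, reg = 0xB1F4
clock 8: out=0, reg = 0xD8FA
clock 9: out=0, reg = 0xEC7D
clock 10: out=1, reg = 0x763E

0x763E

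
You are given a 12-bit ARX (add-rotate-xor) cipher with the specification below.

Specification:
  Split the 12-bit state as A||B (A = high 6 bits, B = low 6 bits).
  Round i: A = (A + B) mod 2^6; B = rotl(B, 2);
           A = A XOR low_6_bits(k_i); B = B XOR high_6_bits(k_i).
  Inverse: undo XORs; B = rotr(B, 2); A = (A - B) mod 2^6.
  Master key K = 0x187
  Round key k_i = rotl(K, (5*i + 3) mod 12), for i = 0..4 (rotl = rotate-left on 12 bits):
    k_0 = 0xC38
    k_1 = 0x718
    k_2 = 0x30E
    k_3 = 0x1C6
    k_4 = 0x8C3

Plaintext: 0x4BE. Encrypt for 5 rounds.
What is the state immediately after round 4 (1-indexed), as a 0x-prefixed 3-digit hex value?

0x8BB

s_0 = plaintext = 0x4BE
s_1 = Round(s_0, k_0) = 0xA0B
s_2 = Round(s_1, k_1) = 0xAF0
s_3 = Round(s_2, k_2) = 0x54F
s_4 = Round(s_3, k_3) = 0x8BB
s_5 = Round(s_4, k_4) = 0x78C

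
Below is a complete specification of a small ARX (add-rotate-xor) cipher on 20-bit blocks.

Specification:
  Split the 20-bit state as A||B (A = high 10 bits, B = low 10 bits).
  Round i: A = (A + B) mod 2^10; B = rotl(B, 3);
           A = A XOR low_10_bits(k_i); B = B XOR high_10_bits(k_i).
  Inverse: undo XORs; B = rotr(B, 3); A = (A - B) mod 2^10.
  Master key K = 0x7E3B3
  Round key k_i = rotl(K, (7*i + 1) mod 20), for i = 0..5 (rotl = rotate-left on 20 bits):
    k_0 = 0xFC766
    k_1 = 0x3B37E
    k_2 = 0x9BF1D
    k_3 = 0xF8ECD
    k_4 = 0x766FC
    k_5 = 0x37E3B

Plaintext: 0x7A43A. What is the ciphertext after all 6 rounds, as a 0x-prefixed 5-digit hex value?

s_0 = plaintext = 0x7A43A
s_1 = Round(s_0, k_0) = 0x51621
s_2 = Round(s_1, k_1) = 0x061E0
s_3 = Round(s_2, k_2) = 0xB956C
s_4 = Round(s_3, k_3) = 0xA7081
s_5 = Round(s_4, k_4) = 0x785D0
s_6 = Round(s_5, k_5) = 0x62A5C

0x62A5C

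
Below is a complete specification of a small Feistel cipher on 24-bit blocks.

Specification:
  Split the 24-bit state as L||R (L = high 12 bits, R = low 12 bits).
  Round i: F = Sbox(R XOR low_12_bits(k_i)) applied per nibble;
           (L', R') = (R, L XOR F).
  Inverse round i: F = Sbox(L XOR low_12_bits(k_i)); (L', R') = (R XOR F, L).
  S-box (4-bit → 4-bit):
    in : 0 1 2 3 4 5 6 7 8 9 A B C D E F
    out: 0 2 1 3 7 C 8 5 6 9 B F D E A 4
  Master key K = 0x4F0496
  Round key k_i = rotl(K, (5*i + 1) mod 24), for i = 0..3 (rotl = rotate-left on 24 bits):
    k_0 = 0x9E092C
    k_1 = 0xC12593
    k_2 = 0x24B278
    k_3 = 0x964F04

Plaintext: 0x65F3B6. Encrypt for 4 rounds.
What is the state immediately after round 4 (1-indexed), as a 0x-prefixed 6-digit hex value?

0x8CB0A7

s_0 = plaintext = 0x65F3B6
s_1 = Round(s_0, k_0) = 0x3B6DC4
s_2 = Round(s_1, k_1) = 0xDC4573
s_3 = Round(s_2, k_2) = 0x5738CB
s_4 = Round(s_3, k_3) = 0x8CB0A7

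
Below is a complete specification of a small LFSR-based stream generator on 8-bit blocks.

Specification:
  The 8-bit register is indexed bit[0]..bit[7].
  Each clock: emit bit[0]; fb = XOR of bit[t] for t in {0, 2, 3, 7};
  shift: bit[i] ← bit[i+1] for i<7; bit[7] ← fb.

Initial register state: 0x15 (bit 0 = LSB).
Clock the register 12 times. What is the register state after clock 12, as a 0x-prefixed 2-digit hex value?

reg_0 = 0x15
clock 1: out=1, reg = 0x0A
clock 2: out=0, reg = 0x85
clock 3: out=1, reg = 0xC2
clock 4: out=0, reg = 0xE1
clock 5: out=1, reg = 0x70
clock 6: out=0, reg = 0x38
clock 7: out=0, reg = 0x9C
clock 8: out=0, reg = 0xCE
clock 9: out=0, reg = 0xE7
clock 10: out=1, reg = 0xF3
clock 11: out=1, reg = 0x79
clock 12: out=1, reg = 0x3C

0x3C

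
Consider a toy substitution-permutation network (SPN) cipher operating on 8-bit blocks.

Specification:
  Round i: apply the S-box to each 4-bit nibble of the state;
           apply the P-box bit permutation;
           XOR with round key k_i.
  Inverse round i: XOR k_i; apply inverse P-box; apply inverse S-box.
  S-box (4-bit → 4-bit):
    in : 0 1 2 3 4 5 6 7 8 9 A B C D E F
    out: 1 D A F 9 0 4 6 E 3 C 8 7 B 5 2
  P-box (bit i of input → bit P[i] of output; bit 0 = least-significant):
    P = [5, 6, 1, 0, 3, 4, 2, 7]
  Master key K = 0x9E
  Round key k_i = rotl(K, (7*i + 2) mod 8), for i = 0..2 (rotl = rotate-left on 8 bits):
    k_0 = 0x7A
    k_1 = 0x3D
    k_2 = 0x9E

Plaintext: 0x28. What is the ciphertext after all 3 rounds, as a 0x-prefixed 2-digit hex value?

0x66

s_0 = plaintext = 0x28
s_1 = Round(s_0, k_0) = 0xA9
s_2 = Round(s_1, k_1) = 0xD9
s_3 = Round(s_2, k_2) = 0x66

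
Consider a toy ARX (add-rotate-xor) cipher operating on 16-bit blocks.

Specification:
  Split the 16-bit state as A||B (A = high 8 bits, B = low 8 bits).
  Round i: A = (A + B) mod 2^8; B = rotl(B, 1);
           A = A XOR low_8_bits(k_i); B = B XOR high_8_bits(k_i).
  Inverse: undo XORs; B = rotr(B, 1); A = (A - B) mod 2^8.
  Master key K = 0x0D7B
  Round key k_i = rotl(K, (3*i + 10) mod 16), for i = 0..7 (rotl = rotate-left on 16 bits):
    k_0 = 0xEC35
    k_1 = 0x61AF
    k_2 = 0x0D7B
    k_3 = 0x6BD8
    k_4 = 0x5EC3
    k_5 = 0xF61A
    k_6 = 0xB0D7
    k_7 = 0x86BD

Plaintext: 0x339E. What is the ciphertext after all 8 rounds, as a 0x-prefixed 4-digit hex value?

s_0 = plaintext = 0x339E
s_1 = Round(s_0, k_0) = 0xE4D1
s_2 = Round(s_1, k_1) = 0x1AC2
s_3 = Round(s_2, k_2) = 0xA788
s_4 = Round(s_3, k_3) = 0xF77A
s_5 = Round(s_4, k_4) = 0xB2AA
s_6 = Round(s_5, k_5) = 0x46A3
s_7 = Round(s_6, k_6) = 0x3EF7
s_8 = Round(s_7, k_7) = 0x8869

0x8869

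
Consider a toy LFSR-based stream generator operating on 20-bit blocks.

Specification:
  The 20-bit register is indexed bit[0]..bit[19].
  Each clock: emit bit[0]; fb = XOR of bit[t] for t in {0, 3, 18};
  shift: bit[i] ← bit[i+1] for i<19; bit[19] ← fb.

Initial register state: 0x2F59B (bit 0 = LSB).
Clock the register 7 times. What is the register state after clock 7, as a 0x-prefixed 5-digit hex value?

reg_0 = 0x2F59B
clock 1: out=1, reg = 0x17ACD
clock 2: out=1, reg = 0x0BD66
clock 3: out=0, reg = 0x05EB3
clock 4: out=1, reg = 0x82F59
clock 5: out=1, reg = 0x417AC
clock 6: out=0, reg = 0x20BD6
clock 7: out=0, reg = 0x105EB

0x105EB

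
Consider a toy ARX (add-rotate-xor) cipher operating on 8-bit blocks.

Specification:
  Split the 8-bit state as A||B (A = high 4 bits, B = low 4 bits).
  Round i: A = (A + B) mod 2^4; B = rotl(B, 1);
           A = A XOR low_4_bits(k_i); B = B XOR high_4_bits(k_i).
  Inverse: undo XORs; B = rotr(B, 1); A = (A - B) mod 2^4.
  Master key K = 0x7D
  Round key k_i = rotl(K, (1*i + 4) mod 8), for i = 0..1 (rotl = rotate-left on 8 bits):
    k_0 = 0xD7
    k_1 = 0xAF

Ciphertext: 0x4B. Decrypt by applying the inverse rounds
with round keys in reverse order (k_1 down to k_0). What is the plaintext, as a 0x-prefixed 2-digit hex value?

0xAA

s_0 = ciphertext = 0x4B
s_1 = InvRound(s_0, k_1) = 0x38
s_2 = InvRound(s_1, k_0) = 0xAA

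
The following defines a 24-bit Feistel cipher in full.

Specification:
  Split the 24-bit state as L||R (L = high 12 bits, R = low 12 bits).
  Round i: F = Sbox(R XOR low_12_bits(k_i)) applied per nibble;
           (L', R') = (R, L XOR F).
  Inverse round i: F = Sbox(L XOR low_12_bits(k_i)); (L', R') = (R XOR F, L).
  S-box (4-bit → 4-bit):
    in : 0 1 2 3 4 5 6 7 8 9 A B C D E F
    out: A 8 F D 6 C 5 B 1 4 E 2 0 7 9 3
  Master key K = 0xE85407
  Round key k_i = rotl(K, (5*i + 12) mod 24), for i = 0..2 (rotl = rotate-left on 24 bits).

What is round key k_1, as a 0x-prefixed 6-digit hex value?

0x0FD0A8

K = 0xE85407
k_0 = rotl(K, (5*0+12) mod 24) = rotl(K, 12) = 0x407E85
k_1 = rotl(K, (5*1+12) mod 24) = rotl(K, 17) = 0x0FD0A8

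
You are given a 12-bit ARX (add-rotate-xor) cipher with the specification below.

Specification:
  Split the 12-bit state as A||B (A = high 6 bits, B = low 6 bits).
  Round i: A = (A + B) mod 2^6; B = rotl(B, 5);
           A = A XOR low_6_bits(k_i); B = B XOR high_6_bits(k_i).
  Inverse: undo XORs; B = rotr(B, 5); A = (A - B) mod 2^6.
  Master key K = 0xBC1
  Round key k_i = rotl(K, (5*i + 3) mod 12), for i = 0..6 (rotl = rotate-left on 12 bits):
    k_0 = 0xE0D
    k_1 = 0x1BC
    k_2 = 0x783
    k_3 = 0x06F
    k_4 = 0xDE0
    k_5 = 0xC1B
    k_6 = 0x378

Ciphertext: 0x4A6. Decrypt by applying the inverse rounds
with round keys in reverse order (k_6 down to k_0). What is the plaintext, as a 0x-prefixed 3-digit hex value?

s_0 = ciphertext = 0x4A6
s_1 = InvRound(s_0, k_6) = 0x4D7
s_2 = InvRound(s_1, k_5) = 0xE4F
s_3 = InvRound(s_2, k_4) = 0xA31
s_4 = InvRound(s_3, k_3) = 0x9A1
s_5 = InvRound(s_4, k_2) = 0x9BF
s_6 = InvRound(s_5, k_1) = 0x9F3
s_7 = InvRound(s_6, k_0) = 0x516

0x516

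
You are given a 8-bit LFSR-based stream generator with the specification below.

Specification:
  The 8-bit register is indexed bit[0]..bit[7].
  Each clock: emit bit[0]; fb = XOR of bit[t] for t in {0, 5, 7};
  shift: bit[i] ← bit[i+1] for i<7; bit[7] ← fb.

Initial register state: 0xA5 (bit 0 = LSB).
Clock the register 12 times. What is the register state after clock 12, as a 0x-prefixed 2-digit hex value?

0x7F

reg_0 = 0xA5
clock 1: out=1, reg = 0xD2
clock 2: out=0, reg = 0xE9
clock 3: out=1, reg = 0xF4
clock 4: out=0, reg = 0x7A
clock 5: out=0, reg = 0xBD
clock 6: out=1, reg = 0xDE
clock 7: out=0, reg = 0xEF
clock 8: out=1, reg = 0xF7
clock 9: out=1, reg = 0xFB
clock 10: out=1, reg = 0xFD
clock 11: out=1, reg = 0xFE
clock 12: out=0, reg = 0x7F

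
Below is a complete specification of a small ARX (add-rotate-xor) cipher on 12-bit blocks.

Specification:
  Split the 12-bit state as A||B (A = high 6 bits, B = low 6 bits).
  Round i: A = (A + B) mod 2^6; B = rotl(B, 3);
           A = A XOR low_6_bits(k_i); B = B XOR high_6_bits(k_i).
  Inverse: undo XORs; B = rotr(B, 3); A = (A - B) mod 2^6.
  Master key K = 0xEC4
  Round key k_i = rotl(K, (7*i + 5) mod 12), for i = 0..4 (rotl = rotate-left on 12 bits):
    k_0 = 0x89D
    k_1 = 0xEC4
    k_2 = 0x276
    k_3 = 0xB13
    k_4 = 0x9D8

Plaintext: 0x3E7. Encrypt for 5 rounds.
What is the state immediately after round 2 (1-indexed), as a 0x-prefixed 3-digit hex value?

s_0 = plaintext = 0x3E7
s_1 = Round(s_0, k_0) = 0xADE
s_2 = Round(s_1, k_1) = 0x348
s_3 = Round(s_2, k_2) = 0x8C8
s_4 = Round(s_3, k_3) = 0xE2D
s_5 = Round(s_4, k_4) = 0xF4A

0x348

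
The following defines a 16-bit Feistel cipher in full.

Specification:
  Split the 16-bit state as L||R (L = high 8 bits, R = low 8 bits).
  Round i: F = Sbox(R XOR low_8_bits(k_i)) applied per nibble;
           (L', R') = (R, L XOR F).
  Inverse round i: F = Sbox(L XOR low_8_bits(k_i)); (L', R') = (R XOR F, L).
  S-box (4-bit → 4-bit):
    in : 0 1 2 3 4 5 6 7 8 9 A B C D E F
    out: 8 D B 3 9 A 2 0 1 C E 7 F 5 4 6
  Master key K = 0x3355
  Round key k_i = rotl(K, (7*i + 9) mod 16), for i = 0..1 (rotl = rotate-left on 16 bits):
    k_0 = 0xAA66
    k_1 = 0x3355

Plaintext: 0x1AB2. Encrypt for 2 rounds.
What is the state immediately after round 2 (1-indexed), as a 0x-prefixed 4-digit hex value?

s_0 = plaintext = 0x1AB2
s_1 = Round(s_0, k_0) = 0xB243
s_2 = Round(s_1, k_1) = 0x4360

0x4360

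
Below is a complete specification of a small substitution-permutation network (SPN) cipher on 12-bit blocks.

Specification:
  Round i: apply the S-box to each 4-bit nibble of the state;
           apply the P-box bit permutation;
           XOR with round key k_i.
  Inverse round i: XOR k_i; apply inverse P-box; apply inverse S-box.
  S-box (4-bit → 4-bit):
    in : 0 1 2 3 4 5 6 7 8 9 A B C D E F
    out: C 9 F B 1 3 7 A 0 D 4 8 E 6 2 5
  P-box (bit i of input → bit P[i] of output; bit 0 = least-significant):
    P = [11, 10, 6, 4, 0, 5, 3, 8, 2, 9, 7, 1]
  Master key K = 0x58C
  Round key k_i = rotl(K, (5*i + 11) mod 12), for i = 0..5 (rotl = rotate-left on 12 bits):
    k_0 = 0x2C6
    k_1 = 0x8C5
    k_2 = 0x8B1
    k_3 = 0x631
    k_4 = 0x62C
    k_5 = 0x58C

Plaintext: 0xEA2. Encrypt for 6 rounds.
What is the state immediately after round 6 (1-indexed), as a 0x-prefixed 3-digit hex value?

s_0 = plaintext = 0xEA2
s_1 = Round(s_0, k_0) = 0xC9E
s_2 = Round(s_1, k_1) = 0xF4E
s_3 = Round(s_2, k_2) = 0xC34
s_4 = Round(s_3, k_3) = 0xD92
s_5 = Round(s_4, k_4) = 0x9F5
s_6 = Round(s_5, k_5) = 0x903

0x903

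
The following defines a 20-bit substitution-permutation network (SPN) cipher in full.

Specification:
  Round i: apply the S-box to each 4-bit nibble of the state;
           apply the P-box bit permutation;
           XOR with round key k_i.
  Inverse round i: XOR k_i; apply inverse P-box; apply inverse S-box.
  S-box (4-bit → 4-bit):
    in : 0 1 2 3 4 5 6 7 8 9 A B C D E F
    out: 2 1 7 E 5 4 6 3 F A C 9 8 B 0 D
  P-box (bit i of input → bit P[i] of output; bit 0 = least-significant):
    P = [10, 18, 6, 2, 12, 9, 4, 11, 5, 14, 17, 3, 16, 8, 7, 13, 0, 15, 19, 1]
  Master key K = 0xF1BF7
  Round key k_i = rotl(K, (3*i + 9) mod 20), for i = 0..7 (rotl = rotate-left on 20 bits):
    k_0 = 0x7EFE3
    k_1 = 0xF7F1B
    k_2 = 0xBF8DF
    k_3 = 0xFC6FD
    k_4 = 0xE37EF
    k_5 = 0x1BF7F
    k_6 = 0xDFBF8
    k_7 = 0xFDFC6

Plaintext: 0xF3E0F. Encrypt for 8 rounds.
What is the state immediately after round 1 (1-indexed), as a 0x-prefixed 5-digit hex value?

s_0 = plaintext = 0xF3E0F
s_1 = Round(s_0, k_0) = 0xFC824
s_2 = Round(s_1, k_1) = 0x50960
s_3 = Round(s_2, k_2) = 0x7BBC7
s_4 = Round(s_3, k_3) = 0xA6AD4
s_5 = Round(s_4, k_4) = 0x42825
s_6 = Round(s_5, k_5) = 0xAEC86
s_7 = Round(s_6, k_6) = 0x1E1A2
s_8 = Round(s_7, k_7) = 0xBD3B7

0xFC824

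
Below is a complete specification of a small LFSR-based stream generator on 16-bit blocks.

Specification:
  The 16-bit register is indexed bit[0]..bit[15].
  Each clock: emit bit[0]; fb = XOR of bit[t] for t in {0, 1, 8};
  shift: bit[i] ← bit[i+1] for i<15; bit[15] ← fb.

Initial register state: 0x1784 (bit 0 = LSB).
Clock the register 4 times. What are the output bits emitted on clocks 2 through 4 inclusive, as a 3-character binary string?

010

reg_0 = 0x1784
clock 1: out=0, reg = 0x8BC2
clock 2: out=0, reg = 0x45E1
clock 3: out=1, reg = 0x22F0
clock 4: out=0, reg = 0x1178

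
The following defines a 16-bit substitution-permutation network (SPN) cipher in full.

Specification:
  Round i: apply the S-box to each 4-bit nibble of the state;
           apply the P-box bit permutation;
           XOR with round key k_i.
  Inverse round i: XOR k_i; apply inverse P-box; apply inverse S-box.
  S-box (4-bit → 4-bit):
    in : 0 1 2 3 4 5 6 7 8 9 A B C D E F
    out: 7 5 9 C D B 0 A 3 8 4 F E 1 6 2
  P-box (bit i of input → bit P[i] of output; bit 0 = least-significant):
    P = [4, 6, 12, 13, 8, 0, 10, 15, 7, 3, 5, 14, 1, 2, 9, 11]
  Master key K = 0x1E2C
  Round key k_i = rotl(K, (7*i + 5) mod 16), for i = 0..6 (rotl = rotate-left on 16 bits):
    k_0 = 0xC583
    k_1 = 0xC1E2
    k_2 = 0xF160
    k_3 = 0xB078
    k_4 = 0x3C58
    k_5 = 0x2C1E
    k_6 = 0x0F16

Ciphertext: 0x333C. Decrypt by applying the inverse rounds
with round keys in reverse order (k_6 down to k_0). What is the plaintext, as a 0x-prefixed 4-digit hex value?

s_0 = ciphertext = 0x333C
s_1 = InvRound(s_0, k_6) = 0x2EA3
s_2 = InvRound(s_1, k_5) = 0xE0FD
s_3 = InvRound(s_2, k_4) = 0x74CA
s_4 = InvRound(s_3, k_3) = 0xD43D
s_5 = InvRound(s_4, k_2) = 0xFF05
s_6 = InvRound(s_5, k_1) = 0xB1EC
s_7 = InvRound(s_6, k_0) = 0x8CEC

0x8CEC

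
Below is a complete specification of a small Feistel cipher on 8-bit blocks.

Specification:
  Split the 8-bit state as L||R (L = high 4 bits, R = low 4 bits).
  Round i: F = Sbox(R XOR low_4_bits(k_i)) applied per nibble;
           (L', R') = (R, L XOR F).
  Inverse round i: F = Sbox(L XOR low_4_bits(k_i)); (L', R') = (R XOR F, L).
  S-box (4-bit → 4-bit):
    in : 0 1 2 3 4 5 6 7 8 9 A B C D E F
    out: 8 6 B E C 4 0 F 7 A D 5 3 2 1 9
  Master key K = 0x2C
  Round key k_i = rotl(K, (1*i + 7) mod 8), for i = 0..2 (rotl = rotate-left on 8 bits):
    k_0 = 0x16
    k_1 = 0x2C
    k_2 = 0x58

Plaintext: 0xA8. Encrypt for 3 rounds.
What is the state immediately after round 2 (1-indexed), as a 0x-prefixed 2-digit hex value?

s_0 = plaintext = 0xA8
s_1 = Round(s_0, k_0) = 0x8B
s_2 = Round(s_1, k_1) = 0xB7
s_3 = Round(s_2, k_2) = 0x72

0xB7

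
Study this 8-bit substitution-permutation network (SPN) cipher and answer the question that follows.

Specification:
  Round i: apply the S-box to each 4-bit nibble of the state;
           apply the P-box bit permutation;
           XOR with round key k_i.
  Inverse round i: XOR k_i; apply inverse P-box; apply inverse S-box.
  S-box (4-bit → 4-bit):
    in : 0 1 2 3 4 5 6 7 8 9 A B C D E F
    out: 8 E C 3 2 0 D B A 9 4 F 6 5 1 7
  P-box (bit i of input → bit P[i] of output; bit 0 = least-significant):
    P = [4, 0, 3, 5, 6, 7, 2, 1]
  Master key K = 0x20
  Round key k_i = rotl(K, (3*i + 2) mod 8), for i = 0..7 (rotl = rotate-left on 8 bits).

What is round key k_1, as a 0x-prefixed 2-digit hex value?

K = 0x20
k_0 = rotl(K, (3*0+2) mod 8) = rotl(K, 2) = 0x80
k_1 = rotl(K, (3*1+2) mod 8) = rotl(K, 5) = 0x04

0x04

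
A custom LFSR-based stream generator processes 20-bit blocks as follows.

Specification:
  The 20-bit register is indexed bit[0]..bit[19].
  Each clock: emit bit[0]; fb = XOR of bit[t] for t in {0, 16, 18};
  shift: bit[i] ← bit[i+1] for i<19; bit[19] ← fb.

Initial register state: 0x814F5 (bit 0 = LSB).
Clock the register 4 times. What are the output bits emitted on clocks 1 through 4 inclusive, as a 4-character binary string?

1010

reg_0 = 0x814F5
clock 1: out=1, reg = 0xC0A7A
clock 2: out=0, reg = 0xE053D
clock 3: out=1, reg = 0x7029E
clock 4: out=0, reg = 0x3814F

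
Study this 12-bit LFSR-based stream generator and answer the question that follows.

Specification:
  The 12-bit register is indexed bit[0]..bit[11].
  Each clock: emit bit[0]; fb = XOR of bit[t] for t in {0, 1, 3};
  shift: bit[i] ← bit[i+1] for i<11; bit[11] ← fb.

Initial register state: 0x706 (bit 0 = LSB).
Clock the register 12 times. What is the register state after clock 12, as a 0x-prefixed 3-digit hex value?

0x665

reg_0 = 0x706
clock 1: out=0, reg = 0xB83
clock 2: out=1, reg = 0x5C1
clock 3: out=1, reg = 0xAE0
clock 4: out=0, reg = 0x570
clock 5: out=0, reg = 0x2B8
clock 6: out=0, reg = 0x95C
clock 7: out=0, reg = 0xCAE
clock 8: out=0, reg = 0x657
clock 9: out=1, reg = 0x32B
clock 10: out=1, reg = 0x995
clock 11: out=1, reg = 0xCCA
clock 12: out=0, reg = 0x665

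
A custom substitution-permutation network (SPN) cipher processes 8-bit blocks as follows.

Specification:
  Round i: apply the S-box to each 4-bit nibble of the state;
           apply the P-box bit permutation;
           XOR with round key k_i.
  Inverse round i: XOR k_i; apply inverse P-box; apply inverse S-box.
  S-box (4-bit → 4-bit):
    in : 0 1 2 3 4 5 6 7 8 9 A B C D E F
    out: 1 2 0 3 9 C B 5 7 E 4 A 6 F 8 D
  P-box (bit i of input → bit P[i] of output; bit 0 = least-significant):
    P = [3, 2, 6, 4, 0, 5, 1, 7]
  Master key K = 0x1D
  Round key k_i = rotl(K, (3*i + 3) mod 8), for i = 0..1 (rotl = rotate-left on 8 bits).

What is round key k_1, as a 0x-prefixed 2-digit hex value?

K = 0x1D
k_0 = rotl(K, (3*0+3) mod 8) = rotl(K, 3) = 0xE8
k_1 = rotl(K, (3*1+3) mod 8) = rotl(K, 6) = 0x47

0x47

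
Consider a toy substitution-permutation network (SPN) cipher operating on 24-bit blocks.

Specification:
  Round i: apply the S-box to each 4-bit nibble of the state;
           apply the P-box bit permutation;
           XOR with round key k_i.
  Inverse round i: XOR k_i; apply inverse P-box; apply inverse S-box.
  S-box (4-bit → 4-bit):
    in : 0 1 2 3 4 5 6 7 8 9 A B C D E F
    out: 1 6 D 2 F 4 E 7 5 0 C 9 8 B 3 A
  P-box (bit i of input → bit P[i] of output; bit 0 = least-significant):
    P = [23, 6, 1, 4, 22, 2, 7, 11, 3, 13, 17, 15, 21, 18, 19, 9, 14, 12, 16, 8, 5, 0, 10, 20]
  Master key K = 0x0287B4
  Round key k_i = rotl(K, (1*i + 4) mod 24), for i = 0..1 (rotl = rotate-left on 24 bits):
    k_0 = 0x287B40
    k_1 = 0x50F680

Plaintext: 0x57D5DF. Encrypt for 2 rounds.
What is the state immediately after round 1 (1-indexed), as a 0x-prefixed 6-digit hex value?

s_0 = plaintext = 0x57D5DF
s_1 = Round(s_0, k_0) = 0x4F2514
s_2 = Round(s_1, k_1) = 0xEAE177

0x4F2514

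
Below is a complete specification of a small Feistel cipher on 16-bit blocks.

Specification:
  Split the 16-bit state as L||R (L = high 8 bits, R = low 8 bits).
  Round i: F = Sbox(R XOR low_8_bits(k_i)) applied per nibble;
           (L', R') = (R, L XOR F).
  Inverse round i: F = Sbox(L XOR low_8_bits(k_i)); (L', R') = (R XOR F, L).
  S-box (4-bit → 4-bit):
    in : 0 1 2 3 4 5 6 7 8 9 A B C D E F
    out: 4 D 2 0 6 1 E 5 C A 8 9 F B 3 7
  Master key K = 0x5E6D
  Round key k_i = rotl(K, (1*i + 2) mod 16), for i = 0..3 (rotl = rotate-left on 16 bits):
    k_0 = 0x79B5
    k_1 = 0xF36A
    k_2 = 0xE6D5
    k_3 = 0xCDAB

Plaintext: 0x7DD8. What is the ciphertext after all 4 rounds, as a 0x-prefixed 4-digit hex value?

s_0 = plaintext = 0x7DD8
s_1 = Round(s_0, k_0) = 0xD896
s_2 = Round(s_1, k_1) = 0x96A7
s_3 = Round(s_2, k_2) = 0xA7C4
s_4 = Round(s_3, k_3) = 0xC440

0xC440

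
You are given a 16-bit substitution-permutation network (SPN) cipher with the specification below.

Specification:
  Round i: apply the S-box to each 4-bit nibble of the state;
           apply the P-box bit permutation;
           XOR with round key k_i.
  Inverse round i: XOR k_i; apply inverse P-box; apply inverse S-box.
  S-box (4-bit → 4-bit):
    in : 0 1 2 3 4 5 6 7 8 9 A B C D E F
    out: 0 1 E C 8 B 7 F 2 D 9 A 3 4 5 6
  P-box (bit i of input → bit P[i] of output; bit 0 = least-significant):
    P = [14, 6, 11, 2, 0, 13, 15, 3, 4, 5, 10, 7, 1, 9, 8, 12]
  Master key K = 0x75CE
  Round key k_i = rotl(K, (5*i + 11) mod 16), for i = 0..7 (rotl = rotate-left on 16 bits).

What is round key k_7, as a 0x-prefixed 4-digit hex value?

0x9D73

K = 0x75CE
k_0 = rotl(K, (5*0+11) mod 16) = rotl(K, 11) = 0x73AE
k_1 = rotl(K, (5*1+11) mod 16) = rotl(K, 0) = 0x75CE
k_2 = rotl(K, (5*2+11) mod 16) = rotl(K, 5) = 0xB9CE
k_3 = rotl(K, (5*3+11) mod 16) = rotl(K, 10) = 0x39D7
k_4 = rotl(K, (5*4+11) mod 16) = rotl(K, 15) = 0x3AE7
k_5 = rotl(K, (5*5+11) mod 16) = rotl(K, 4) = 0x5CE7
k_6 = rotl(K, (5*6+11) mod 16) = rotl(K, 9) = 0x9CEB
k_7 = rotl(K, (5*7+11) mod 16) = rotl(K, 14) = 0x9D73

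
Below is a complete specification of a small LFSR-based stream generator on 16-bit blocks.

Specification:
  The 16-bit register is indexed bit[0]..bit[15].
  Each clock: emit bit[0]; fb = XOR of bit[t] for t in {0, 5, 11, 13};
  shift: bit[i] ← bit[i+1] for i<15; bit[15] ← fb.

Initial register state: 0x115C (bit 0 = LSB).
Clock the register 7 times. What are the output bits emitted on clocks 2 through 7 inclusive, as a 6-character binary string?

reg_0 = 0x115C
clock 1: out=0, reg = 0x08AE
clock 2: out=0, reg = 0x0457
clock 3: out=1, reg = 0x822B
clock 4: out=1, reg = 0x4115
clock 5: out=1, reg = 0xA08A
clock 6: out=0, reg = 0xD045
clock 7: out=1, reg = 0xE822

011101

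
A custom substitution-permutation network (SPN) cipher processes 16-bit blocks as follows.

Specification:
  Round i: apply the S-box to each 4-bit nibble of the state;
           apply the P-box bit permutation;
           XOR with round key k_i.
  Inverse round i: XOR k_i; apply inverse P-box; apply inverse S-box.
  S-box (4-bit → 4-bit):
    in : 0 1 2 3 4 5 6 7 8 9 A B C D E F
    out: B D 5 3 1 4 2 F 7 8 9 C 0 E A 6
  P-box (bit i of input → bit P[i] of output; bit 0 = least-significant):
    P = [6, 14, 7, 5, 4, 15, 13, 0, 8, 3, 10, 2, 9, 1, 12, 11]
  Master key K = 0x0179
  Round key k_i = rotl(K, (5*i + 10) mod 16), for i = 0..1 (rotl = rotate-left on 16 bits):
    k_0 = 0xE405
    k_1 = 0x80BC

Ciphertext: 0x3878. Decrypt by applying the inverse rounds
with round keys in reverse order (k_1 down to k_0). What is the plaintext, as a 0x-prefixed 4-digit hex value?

s_0 = ciphertext = 0x3878
s_1 = InvRound(s_0, k_1) = 0xB9F2
s_2 = InvRound(s_1, k_0) = 0xD1A7

0xD1A7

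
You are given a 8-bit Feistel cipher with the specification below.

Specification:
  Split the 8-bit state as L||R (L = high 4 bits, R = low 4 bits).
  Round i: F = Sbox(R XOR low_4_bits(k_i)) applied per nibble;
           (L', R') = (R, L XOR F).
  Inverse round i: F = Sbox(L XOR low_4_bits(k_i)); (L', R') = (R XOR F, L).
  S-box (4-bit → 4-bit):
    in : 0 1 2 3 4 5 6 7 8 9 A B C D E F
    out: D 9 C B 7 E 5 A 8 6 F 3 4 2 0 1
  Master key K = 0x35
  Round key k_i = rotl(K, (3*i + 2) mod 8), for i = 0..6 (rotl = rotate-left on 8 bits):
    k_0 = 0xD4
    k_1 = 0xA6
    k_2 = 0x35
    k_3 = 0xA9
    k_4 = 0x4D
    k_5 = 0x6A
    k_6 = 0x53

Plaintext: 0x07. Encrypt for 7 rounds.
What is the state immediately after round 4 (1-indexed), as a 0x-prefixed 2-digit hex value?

s_0 = plaintext = 0x07
s_1 = Round(s_0, k_0) = 0x7B
s_2 = Round(s_1, k_1) = 0xB5
s_3 = Round(s_2, k_2) = 0x56
s_4 = Round(s_3, k_3) = 0x64
s_5 = Round(s_4, k_4) = 0x40
s_6 = Round(s_5, k_5) = 0x0B
s_7 = Round(s_6, k_6) = 0xB8

0x64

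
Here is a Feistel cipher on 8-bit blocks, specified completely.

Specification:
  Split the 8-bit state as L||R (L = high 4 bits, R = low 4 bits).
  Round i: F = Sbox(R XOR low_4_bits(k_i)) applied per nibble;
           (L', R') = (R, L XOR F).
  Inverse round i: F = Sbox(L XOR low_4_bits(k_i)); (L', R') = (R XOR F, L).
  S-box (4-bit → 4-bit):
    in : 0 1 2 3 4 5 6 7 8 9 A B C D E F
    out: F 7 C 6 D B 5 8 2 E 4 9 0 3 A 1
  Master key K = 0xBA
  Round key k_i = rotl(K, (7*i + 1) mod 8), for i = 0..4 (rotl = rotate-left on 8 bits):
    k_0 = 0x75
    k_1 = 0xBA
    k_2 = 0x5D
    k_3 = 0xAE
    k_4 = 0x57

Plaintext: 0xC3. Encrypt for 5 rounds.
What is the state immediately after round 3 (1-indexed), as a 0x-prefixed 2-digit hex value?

s_0 = plaintext = 0xC3
s_1 = Round(s_0, k_0) = 0x39
s_2 = Round(s_1, k_1) = 0x95
s_3 = Round(s_2, k_2) = 0x5B
s_4 = Round(s_3, k_3) = 0xBE
s_5 = Round(s_4, k_4) = 0xE5

0x5B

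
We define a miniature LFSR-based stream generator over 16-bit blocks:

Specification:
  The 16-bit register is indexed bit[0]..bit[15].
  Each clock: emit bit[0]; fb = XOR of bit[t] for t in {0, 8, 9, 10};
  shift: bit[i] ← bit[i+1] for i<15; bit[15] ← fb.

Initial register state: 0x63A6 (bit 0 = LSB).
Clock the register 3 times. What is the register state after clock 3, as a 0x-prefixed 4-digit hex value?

0x8C74

reg_0 = 0x63A6
clock 1: out=0, reg = 0x31D3
clock 2: out=1, reg = 0x18E9
clock 3: out=1, reg = 0x8C74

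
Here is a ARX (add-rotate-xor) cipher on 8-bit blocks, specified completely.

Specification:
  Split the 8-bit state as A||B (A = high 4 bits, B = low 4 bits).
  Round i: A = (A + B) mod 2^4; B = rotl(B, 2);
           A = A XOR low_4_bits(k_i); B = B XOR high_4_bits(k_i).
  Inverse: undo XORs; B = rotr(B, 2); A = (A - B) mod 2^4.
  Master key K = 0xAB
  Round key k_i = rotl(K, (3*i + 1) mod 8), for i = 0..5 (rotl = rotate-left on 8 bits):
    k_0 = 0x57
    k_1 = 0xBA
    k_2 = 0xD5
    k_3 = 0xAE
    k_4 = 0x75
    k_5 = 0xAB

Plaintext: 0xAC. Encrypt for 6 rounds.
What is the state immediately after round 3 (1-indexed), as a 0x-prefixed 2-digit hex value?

s_0 = plaintext = 0xAC
s_1 = Round(s_0, k_0) = 0x16
s_2 = Round(s_1, k_1) = 0xD2
s_3 = Round(s_2, k_2) = 0xA5
s_4 = Round(s_3, k_3) = 0x1F
s_5 = Round(s_4, k_4) = 0x58
s_6 = Round(s_5, k_5) = 0x68

0xA5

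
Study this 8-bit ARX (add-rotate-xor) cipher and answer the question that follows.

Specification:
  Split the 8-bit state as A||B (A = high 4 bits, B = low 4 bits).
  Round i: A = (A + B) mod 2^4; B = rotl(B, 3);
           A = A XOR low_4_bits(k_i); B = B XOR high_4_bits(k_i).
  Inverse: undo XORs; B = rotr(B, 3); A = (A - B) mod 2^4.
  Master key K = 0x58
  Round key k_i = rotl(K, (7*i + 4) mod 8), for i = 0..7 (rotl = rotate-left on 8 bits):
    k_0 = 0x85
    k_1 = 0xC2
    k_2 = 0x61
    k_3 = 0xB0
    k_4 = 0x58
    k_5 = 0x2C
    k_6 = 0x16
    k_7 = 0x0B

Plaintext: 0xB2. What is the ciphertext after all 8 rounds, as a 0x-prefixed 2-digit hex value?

s_0 = plaintext = 0xB2
s_1 = Round(s_0, k_0) = 0x89
s_2 = Round(s_1, k_1) = 0x30
s_3 = Round(s_2, k_2) = 0x26
s_4 = Round(s_3, k_3) = 0x88
s_5 = Round(s_4, k_4) = 0x81
s_6 = Round(s_5, k_5) = 0x5A
s_7 = Round(s_6, k_6) = 0x94
s_8 = Round(s_7, k_7) = 0x62

0x62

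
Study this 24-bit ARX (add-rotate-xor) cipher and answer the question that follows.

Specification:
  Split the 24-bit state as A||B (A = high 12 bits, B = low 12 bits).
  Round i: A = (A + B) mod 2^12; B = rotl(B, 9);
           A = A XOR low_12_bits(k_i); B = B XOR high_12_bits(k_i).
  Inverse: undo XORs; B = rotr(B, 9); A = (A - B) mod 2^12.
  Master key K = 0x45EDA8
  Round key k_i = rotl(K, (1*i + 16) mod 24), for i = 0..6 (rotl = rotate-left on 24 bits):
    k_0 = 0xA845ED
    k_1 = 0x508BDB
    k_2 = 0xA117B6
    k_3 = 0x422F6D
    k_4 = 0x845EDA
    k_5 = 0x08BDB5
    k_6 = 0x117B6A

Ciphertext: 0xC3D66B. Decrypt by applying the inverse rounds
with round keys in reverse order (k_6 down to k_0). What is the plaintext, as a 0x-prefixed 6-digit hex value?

0x62B950

s_0 = ciphertext = 0xC3D66B
s_1 = InvRound(s_0, k_6) = 0xB74BE3
s_2 = InvRound(s_1, k_5) = 0xB7CB45
s_3 = InvRound(s_2, k_4) = 0xDA5801
s_4 = InvRound(s_3, k_3) = 0x1AA11E
s_5 = InvRound(s_4, k_2) = 0xD9F87D
s_6 = InvRound(s_5, k_1) = 0xA96BAE
s_7 = InvRound(s_6, k_0) = 0x62B950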